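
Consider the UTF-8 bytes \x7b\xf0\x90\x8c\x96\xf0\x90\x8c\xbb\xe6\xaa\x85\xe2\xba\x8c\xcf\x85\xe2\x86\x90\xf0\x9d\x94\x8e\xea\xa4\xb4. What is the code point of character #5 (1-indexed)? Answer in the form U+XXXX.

Offset 0: leading byte 0x7B = 01111011 → 1-byte char #1 = 7B.
Offset 1: leading byte 0xF0 = 11110000 → 4-byte char #2 = F0 90 8C 96.
Offset 5: leading byte 0xF0 = 11110000 → 4-byte char #3 = F0 90 8C BB.
Offset 9: leading byte 0xE6 = 11100110 → 3-byte char #4 = E6 AA 85.
Offset 12: leading byte 0xE2 = 11100010 → 3-byte char #5 = E2 BA 8C.
Leading byte 0xE2 = 11100010 matches 1110xxxx → 3-byte sequence.
Byte 1: 0xE2 = 11100010, payload 0010 (4 bits).
Byte 2: 0xBA = 10111010 (10xxxxxx ✓), payload 111010.
Byte 3: 0x8C = 10001100 (10xxxxxx ✓), payload 001100.
Concatenate: 0010111010001100 = 0x2E8C (16 bits → U+2E8C).

U+2E8C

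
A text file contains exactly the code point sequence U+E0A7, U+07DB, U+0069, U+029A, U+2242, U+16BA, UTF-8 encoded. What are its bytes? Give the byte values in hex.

U+E0A7: 3-byte form → EE 82 A7.
U+07DB: 2-byte form → DF 9B.
U+0069: 1-byte form → 69.
U+029A: 2-byte form → CA 9A.
U+2242: 3-byte form → E2 89 82.
U+16BA: 3-byte form → E1 9A BA.
Concatenated (14 bytes): EE 82 A7 DF 9B 69 CA 9A E2 89 82 E1 9A BA.

EE 82 A7 DF 9B 69 CA 9A E2 89 82 E1 9A BA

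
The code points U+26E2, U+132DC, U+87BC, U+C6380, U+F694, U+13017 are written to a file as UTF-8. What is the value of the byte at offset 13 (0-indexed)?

0x80

U+26E2 → 3-byte form E2 9B A2 at offsets 0–2.
U+132DC → 4-byte form F0 93 8B 9C at offsets 3–6.
U+87BC → 3-byte form E8 9E BC at offsets 7–9.
U+C6380 → 4-byte form F3 86 8E 80 at offsets 10–13.
Offset 13 falls in char 4's range; it's byte 4 of F3 86 8E 80 = 0x80.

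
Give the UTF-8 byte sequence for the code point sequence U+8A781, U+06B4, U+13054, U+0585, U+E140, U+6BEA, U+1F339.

F2 8A 9E 81 DA B4 F0 93 81 94 D6 85 EE 85 80 E6 AF AA F0 9F 8C B9

U+8A781: 4-byte form → F2 8A 9E 81.
U+06B4: 2-byte form → DA B4.
U+13054: 4-byte form → F0 93 81 94.
U+0585: 2-byte form → D6 85.
U+E140: 3-byte form → EE 85 80.
U+6BEA: 3-byte form → E6 AF AA.
U+1F339: 4-byte form → F0 9F 8C B9.
Concatenated (22 bytes): F2 8A 9E 81 DA B4 F0 93 81 94 D6 85 EE 85 80 E6 AF AA F0 9F 8C B9.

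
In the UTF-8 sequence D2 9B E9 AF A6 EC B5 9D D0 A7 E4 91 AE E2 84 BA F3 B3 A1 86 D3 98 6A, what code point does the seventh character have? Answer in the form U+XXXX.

U+F3846

Offset 0: leading byte 0xD2 = 11010010 → 2-byte char #1 = D2 9B.
Offset 2: leading byte 0xE9 = 11101001 → 3-byte char #2 = E9 AF A6.
Offset 5: leading byte 0xEC = 11101100 → 3-byte char #3 = EC B5 9D.
Offset 8: leading byte 0xD0 = 11010000 → 2-byte char #4 = D0 A7.
Offset 10: leading byte 0xE4 = 11100100 → 3-byte char #5 = E4 91 AE.
Offset 13: leading byte 0xE2 = 11100010 → 3-byte char #6 = E2 84 BA.
Offset 16: leading byte 0xF3 = 11110011 → 4-byte char #7 = F3 B3 A1 86.
Leading byte 0xF3 = 11110011 matches 11110xxx → 4-byte sequence.
Byte 1: 0xF3 = 11110011, payload 011 (3 bits).
Byte 2: 0xB3 = 10110011 (10xxxxxx ✓), payload 110011.
Byte 3: 0xA1 = 10100001 (10xxxxxx ✓), payload 100001.
Byte 4: 0x86 = 10000110 (10xxxxxx ✓), payload 000110.
Concatenate: 011110011100001000110 = 0xF3846 (21 bits → U+F3846).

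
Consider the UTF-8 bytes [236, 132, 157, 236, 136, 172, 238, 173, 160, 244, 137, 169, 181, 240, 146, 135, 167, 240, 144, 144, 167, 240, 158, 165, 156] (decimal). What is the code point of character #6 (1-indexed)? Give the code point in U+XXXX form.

Offset 0: leading byte 0xEC = 11101100 → 3-byte char #1 = EC 84 9D.
Offset 3: leading byte 0xEC = 11101100 → 3-byte char #2 = EC 88 AC.
Offset 6: leading byte 0xEE = 11101110 → 3-byte char #3 = EE AD A0.
Offset 9: leading byte 0xF4 = 11110100 → 4-byte char #4 = F4 89 A9 B5.
Offset 13: leading byte 0xF0 = 11110000 → 4-byte char #5 = F0 92 87 A7.
Offset 17: leading byte 0xF0 = 11110000 → 4-byte char #6 = F0 90 90 A7.
Leading byte 0xF0 = 11110000 matches 11110xxx → 4-byte sequence.
Byte 1: 0xF0 = 11110000, payload 000 (3 bits).
Byte 2: 0x90 = 10010000 (10xxxxxx ✓), payload 010000.
Byte 3: 0x90 = 10010000 (10xxxxxx ✓), payload 010000.
Byte 4: 0xA7 = 10100111 (10xxxxxx ✓), payload 100111.
Concatenate: 000010000010000100111 = 0x10427 (21 bits → U+10427).

U+10427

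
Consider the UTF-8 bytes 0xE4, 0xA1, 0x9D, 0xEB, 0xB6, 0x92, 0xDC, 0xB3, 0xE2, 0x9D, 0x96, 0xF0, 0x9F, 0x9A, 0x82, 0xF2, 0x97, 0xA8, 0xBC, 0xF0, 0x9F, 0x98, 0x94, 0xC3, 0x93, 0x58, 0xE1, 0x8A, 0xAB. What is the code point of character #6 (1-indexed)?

U+97A3C

Offset 0: leading byte 0xE4 = 11100100 → 3-byte char #1 = E4 A1 9D.
Offset 3: leading byte 0xEB = 11101011 → 3-byte char #2 = EB B6 92.
Offset 6: leading byte 0xDC = 11011100 → 2-byte char #3 = DC B3.
Offset 8: leading byte 0xE2 = 11100010 → 3-byte char #4 = E2 9D 96.
Offset 11: leading byte 0xF0 = 11110000 → 4-byte char #5 = F0 9F 9A 82.
Offset 15: leading byte 0xF2 = 11110010 → 4-byte char #6 = F2 97 A8 BC.
Leading byte 0xF2 = 11110010 matches 11110xxx → 4-byte sequence.
Byte 1: 0xF2 = 11110010, payload 010 (3 bits).
Byte 2: 0x97 = 10010111 (10xxxxxx ✓), payload 010111.
Byte 3: 0xA8 = 10101000 (10xxxxxx ✓), payload 101000.
Byte 4: 0xBC = 10111100 (10xxxxxx ✓), payload 111100.
Concatenate: 010010111101000111100 = 0x97A3C (21 bits → U+97A3C).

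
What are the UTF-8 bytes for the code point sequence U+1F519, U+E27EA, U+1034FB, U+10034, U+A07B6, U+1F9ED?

U+1F519: 4-byte form → F0 9F 94 99.
U+E27EA: 4-byte form → F3 A2 9F AA.
U+1034FB: 4-byte form → F4 83 93 BB.
U+10034: 4-byte form → F0 90 80 B4.
U+A07B6: 4-byte form → F2 A0 9E B6.
U+1F9ED: 4-byte form → F0 9F A7 AD.
Concatenated (24 bytes): F0 9F 94 99 F3 A2 9F AA F4 83 93 BB F0 90 80 B4 F2 A0 9E B6 F0 9F A7 AD.

F0 9F 94 99 F3 A2 9F AA F4 83 93 BB F0 90 80 B4 F2 A0 9E B6 F0 9F A7 AD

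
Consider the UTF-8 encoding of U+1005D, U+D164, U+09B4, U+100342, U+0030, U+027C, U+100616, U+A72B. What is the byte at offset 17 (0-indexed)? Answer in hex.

U+1005D → 4-byte form F0 90 81 9D at offsets 0–3.
U+D164 → 3-byte form ED 85 A4 at offsets 4–6.
U+09B4 → 3-byte form E0 A6 B4 at offsets 7–9.
U+100342 → 4-byte form F4 80 8D 82 at offsets 10–13.
U+0030 → 1-byte form 30 at offsets 14–14.
U+027C → 2-byte form C9 BC at offsets 15–16.
U+100616 → 4-byte form F4 80 98 96 at offsets 17–20.
Offset 17 falls in char 7's range; it's byte 1 of F4 80 98 96 = 0xF4.

0xF4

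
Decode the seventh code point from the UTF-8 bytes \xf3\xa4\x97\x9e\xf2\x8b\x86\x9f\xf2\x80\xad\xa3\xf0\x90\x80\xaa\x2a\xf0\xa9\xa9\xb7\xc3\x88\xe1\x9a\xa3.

U+00C8

Offset 0: leading byte 0xF3 = 11110011 → 4-byte char #1 = F3 A4 97 9E.
Offset 4: leading byte 0xF2 = 11110010 → 4-byte char #2 = F2 8B 86 9F.
Offset 8: leading byte 0xF2 = 11110010 → 4-byte char #3 = F2 80 AD A3.
Offset 12: leading byte 0xF0 = 11110000 → 4-byte char #4 = F0 90 80 AA.
Offset 16: leading byte 0x2A = 00101010 → 1-byte char #5 = 2A.
Offset 17: leading byte 0xF0 = 11110000 → 4-byte char #6 = F0 A9 A9 B7.
Offset 21: leading byte 0xC3 = 11000011 → 2-byte char #7 = C3 88.
Leading byte 0xC3 = 11000011 matches 110xxxxx → 2-byte sequence.
Byte 1: 0xC3 = 11000011, payload 00011 (5 bits).
Byte 2: 0x88 = 10001000 (10xxxxxx ✓), payload 001000.
Concatenate: 00011001000 = 0xC8 (11 bits → U+00C8).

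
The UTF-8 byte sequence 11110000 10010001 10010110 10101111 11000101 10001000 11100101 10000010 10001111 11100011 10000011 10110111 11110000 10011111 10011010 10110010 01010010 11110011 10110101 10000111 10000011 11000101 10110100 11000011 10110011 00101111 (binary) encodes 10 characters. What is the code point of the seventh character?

U+F51C3

Offset 0: leading byte 0xF0 = 11110000 → 4-byte char #1 = F0 91 96 AF.
Offset 4: leading byte 0xC5 = 11000101 → 2-byte char #2 = C5 88.
Offset 6: leading byte 0xE5 = 11100101 → 3-byte char #3 = E5 82 8F.
Offset 9: leading byte 0xE3 = 11100011 → 3-byte char #4 = E3 83 B7.
Offset 12: leading byte 0xF0 = 11110000 → 4-byte char #5 = F0 9F 9A B2.
Offset 16: leading byte 0x52 = 01010010 → 1-byte char #6 = 52.
Offset 17: leading byte 0xF3 = 11110011 → 4-byte char #7 = F3 B5 87 83.
Leading byte 0xF3 = 11110011 matches 11110xxx → 4-byte sequence.
Byte 1: 0xF3 = 11110011, payload 011 (3 bits).
Byte 2: 0xB5 = 10110101 (10xxxxxx ✓), payload 110101.
Byte 3: 0x87 = 10000111 (10xxxxxx ✓), payload 000111.
Byte 4: 0x83 = 10000011 (10xxxxxx ✓), payload 000011.
Concatenate: 011110101000111000011 = 0xF51C3 (21 bits → U+F51C3).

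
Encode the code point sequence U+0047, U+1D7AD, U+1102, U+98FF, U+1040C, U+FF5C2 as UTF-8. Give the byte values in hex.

U+0047: 1-byte form → 47.
U+1D7AD: 4-byte form → F0 9D 9E AD.
U+1102: 3-byte form → E1 84 82.
U+98FF: 3-byte form → E9 A3 BF.
U+1040C: 4-byte form → F0 90 90 8C.
U+FF5C2: 4-byte form → F3 BF 97 82.
Concatenated (19 bytes): 47 F0 9D 9E AD E1 84 82 E9 A3 BF F0 90 90 8C F3 BF 97 82.

47 F0 9D 9E AD E1 84 82 E9 A3 BF F0 90 90 8C F3 BF 97 82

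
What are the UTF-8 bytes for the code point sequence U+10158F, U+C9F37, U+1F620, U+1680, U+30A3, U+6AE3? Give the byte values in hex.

U+10158F: 4-byte form → F4 81 96 8F.
U+C9F37: 4-byte form → F3 89 BC B7.
U+1F620: 4-byte form → F0 9F 98 A0.
U+1680: 3-byte form → E1 9A 80.
U+30A3: 3-byte form → E3 82 A3.
U+6AE3: 3-byte form → E6 AB A3.
Concatenated (21 bytes): F4 81 96 8F F3 89 BC B7 F0 9F 98 A0 E1 9A 80 E3 82 A3 E6 AB A3.

F4 81 96 8F F3 89 BC B7 F0 9F 98 A0 E1 9A 80 E3 82 A3 E6 AB A3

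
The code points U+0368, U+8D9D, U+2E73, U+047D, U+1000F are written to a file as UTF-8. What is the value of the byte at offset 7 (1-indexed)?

1-indexed offset 7 is 0-indexed offset 6.
U+0368 → 2-byte form CD A8 at offsets 0–1.
U+8D9D → 3-byte form E8 B6 9D at offsets 2–4.
U+2E73 → 3-byte form E2 B9 B3 at offsets 5–7.
Offset 6 falls in char 3's range; it's byte 2 of E2 B9 B3 = 0xB9.

0xB9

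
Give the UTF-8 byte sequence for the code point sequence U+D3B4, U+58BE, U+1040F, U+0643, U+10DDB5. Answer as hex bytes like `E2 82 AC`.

U+D3B4: 3-byte form → ED 8E B4.
U+58BE: 3-byte form → E5 A2 BE.
U+1040F: 4-byte form → F0 90 90 8F.
U+0643: 2-byte form → D9 83.
U+10DDB5: 4-byte form → F4 8D B6 B5.
Concatenated (16 bytes): ED 8E B4 E5 A2 BE F0 90 90 8F D9 83 F4 8D B6 B5.

ED 8E B4 E5 A2 BE F0 90 90 8F D9 83 F4 8D B6 B5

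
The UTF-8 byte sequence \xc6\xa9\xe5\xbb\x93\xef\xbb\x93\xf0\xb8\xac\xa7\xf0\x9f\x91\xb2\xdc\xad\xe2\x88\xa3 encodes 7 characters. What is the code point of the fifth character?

Offset 0: leading byte 0xC6 = 11000110 → 2-byte char #1 = C6 A9.
Offset 2: leading byte 0xE5 = 11100101 → 3-byte char #2 = E5 BB 93.
Offset 5: leading byte 0xEF = 11101111 → 3-byte char #3 = EF BB 93.
Offset 8: leading byte 0xF0 = 11110000 → 4-byte char #4 = F0 B8 AC A7.
Offset 12: leading byte 0xF0 = 11110000 → 4-byte char #5 = F0 9F 91 B2.
Leading byte 0xF0 = 11110000 matches 11110xxx → 4-byte sequence.
Byte 1: 0xF0 = 11110000, payload 000 (3 bits).
Byte 2: 0x9F = 10011111 (10xxxxxx ✓), payload 011111.
Byte 3: 0x91 = 10010001 (10xxxxxx ✓), payload 010001.
Byte 4: 0xB2 = 10110010 (10xxxxxx ✓), payload 110010.
Concatenate: 000011111010001110010 = 0x1F472 (21 bits → U+1F472).

U+1F472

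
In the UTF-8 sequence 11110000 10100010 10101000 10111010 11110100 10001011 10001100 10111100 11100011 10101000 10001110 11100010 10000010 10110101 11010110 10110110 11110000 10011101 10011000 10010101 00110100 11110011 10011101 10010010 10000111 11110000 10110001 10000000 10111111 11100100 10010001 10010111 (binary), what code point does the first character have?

Offset 0: leading byte 0xF0 = 11110000 → 4-byte char #1 = F0 A2 A8 BA.
Leading byte 0xF0 = 11110000 matches 11110xxx → 4-byte sequence.
Byte 1: 0xF0 = 11110000, payload 000 (3 bits).
Byte 2: 0xA2 = 10100010 (10xxxxxx ✓), payload 100010.
Byte 3: 0xA8 = 10101000 (10xxxxxx ✓), payload 101000.
Byte 4: 0xBA = 10111010 (10xxxxxx ✓), payload 111010.
Concatenate: 000100010101000111010 = 0x22A3A (21 bits → U+22A3A).

U+22A3A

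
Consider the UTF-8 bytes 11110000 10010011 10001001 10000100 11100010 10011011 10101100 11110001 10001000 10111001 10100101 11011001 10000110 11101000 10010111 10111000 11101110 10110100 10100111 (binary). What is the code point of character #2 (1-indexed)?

Offset 0: leading byte 0xF0 = 11110000 → 4-byte char #1 = F0 93 89 84.
Offset 4: leading byte 0xE2 = 11100010 → 3-byte char #2 = E2 9B AC.
Leading byte 0xE2 = 11100010 matches 1110xxxx → 3-byte sequence.
Byte 1: 0xE2 = 11100010, payload 0010 (4 bits).
Byte 2: 0x9B = 10011011 (10xxxxxx ✓), payload 011011.
Byte 3: 0xAC = 10101100 (10xxxxxx ✓), payload 101100.
Concatenate: 0010011011101100 = 0x26EC (16 bits → U+26EC).

U+26EC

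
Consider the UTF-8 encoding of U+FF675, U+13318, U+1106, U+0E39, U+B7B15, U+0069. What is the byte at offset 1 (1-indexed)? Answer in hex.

0xF3

1-indexed offset 1 is 0-indexed offset 0.
U+FF675 → 4-byte form F3 BF 99 B5 at offsets 0–3.
Offset 0 falls in char 1's range; it's byte 1 of F3 BF 99 B5 = 0xF3.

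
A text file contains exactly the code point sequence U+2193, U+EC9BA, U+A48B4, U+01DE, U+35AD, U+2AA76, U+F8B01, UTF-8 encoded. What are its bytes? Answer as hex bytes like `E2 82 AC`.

E2 86 93 F3 AC A6 BA F2 A4 A2 B4 C7 9E E3 96 AD F0 AA A9 B6 F3 B8 AC 81

U+2193: 3-byte form → E2 86 93.
U+EC9BA: 4-byte form → F3 AC A6 BA.
U+A48B4: 4-byte form → F2 A4 A2 B4.
U+01DE: 2-byte form → C7 9E.
U+35AD: 3-byte form → E3 96 AD.
U+2AA76: 4-byte form → F0 AA A9 B6.
U+F8B01: 4-byte form → F3 B8 AC 81.
Concatenated (24 bytes): E2 86 93 F3 AC A6 BA F2 A4 A2 B4 C7 9E E3 96 AD F0 AA A9 B6 F3 B8 AC 81.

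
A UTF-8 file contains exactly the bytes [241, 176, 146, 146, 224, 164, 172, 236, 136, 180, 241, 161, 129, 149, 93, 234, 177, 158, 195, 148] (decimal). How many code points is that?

7

Byte at offset 0: 0xF1 = 11110001 → 4-byte char (#1). Advance 4.
Byte at offset 4: 0xE0 = 11100000 → 3-byte char (#2). Advance 3.
Byte at offset 7: 0xEC = 11101100 → 3-byte char (#3). Advance 3.
Byte at offset 10: 0xF1 = 11110001 → 4-byte char (#4). Advance 4.
Byte at offset 14: 0x5D = 01011101 → 1-byte char (#5). Advance 1.
Byte at offset 15: 0xEA = 11101010 → 3-byte char (#6). Advance 3.
Byte at offset 18: 0xC3 = 11000011 → 2-byte char (#7). Advance 2.
Reached end at offset 20 after 7 code points.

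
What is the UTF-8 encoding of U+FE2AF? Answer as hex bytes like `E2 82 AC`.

F3 BE 8A AF

U+FE2AF = 0xFE2AF = 1041071 decimal. In range U+10000–U+10FFFF → 4-byte form: 11110xxx 10xxxxxx 10xxxxxx 10xxxxxx.
Binary (21 bits): 011111110001010101111.
Split 3+6+6+6: 011 | 111110 | 001010 | 101111.
Byte 1: 11110011 = 0xF3.
Byte 2: 10111110 = 0xBE.
Byte 3: 10001010 = 0x8A.
Byte 4: 10101111 = 0xAF.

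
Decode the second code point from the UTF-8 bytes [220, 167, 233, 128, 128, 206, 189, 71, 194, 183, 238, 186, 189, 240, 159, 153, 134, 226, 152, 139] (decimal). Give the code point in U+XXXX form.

Offset 0: leading byte 0xDC = 11011100 → 2-byte char #1 = DC A7.
Offset 2: leading byte 0xE9 = 11101001 → 3-byte char #2 = E9 80 80.
Leading byte 0xE9 = 11101001 matches 1110xxxx → 3-byte sequence.
Byte 1: 0xE9 = 11101001, payload 1001 (4 bits).
Byte 2: 0x80 = 10000000 (10xxxxxx ✓), payload 000000.
Byte 3: 0x80 = 10000000 (10xxxxxx ✓), payload 000000.
Concatenate: 1001000000000000 = 0x9000 (16 bits → U+9000).

U+9000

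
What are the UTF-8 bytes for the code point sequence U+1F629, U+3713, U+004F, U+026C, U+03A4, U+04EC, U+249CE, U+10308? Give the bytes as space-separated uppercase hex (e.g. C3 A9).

F0 9F 98 A9 E3 9C 93 4F C9 AC CE A4 D3 AC F0 A4 A7 8E F0 90 8C 88

U+1F629: 4-byte form → F0 9F 98 A9.
U+3713: 3-byte form → E3 9C 93.
U+004F: 1-byte form → 4F.
U+026C: 2-byte form → C9 AC.
U+03A4: 2-byte form → CE A4.
U+04EC: 2-byte form → D3 AC.
U+249CE: 4-byte form → F0 A4 A7 8E.
U+10308: 4-byte form → F0 90 8C 88.
Concatenated (22 bytes): F0 9F 98 A9 E3 9C 93 4F C9 AC CE A4 D3 AC F0 A4 A7 8E F0 90 8C 88.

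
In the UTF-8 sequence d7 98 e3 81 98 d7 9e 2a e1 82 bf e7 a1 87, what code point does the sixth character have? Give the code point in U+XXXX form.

Offset 0: leading byte 0xD7 = 11010111 → 2-byte char #1 = D7 98.
Offset 2: leading byte 0xE3 = 11100011 → 3-byte char #2 = E3 81 98.
Offset 5: leading byte 0xD7 = 11010111 → 2-byte char #3 = D7 9E.
Offset 7: leading byte 0x2A = 00101010 → 1-byte char #4 = 2A.
Offset 8: leading byte 0xE1 = 11100001 → 3-byte char #5 = E1 82 BF.
Offset 11: leading byte 0xE7 = 11100111 → 3-byte char #6 = E7 A1 87.
Leading byte 0xE7 = 11100111 matches 1110xxxx → 3-byte sequence.
Byte 1: 0xE7 = 11100111, payload 0111 (4 bits).
Byte 2: 0xA1 = 10100001 (10xxxxxx ✓), payload 100001.
Byte 3: 0x87 = 10000111 (10xxxxxx ✓), payload 000111.
Concatenate: 0111100001000111 = 0x7847 (16 bits → U+7847).

U+7847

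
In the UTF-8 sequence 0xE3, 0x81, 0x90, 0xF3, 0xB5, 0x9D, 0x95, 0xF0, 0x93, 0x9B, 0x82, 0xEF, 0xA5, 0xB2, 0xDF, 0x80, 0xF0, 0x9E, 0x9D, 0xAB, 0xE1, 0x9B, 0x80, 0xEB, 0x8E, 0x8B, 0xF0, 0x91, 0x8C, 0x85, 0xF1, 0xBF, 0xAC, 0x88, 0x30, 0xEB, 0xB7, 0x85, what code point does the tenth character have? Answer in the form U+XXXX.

U+7FB08

Offset 0: leading byte 0xE3 = 11100011 → 3-byte char #1 = E3 81 90.
Offset 3: leading byte 0xF3 = 11110011 → 4-byte char #2 = F3 B5 9D 95.
Offset 7: leading byte 0xF0 = 11110000 → 4-byte char #3 = F0 93 9B 82.
Offset 11: leading byte 0xEF = 11101111 → 3-byte char #4 = EF A5 B2.
Offset 14: leading byte 0xDF = 11011111 → 2-byte char #5 = DF 80.
Offset 16: leading byte 0xF0 = 11110000 → 4-byte char #6 = F0 9E 9D AB.
Offset 20: leading byte 0xE1 = 11100001 → 3-byte char #7 = E1 9B 80.
Offset 23: leading byte 0xEB = 11101011 → 3-byte char #8 = EB 8E 8B.
Offset 26: leading byte 0xF0 = 11110000 → 4-byte char #9 = F0 91 8C 85.
Offset 30: leading byte 0xF1 = 11110001 → 4-byte char #10 = F1 BF AC 88.
Leading byte 0xF1 = 11110001 matches 11110xxx → 4-byte sequence.
Byte 1: 0xF1 = 11110001, payload 001 (3 bits).
Byte 2: 0xBF = 10111111 (10xxxxxx ✓), payload 111111.
Byte 3: 0xAC = 10101100 (10xxxxxx ✓), payload 101100.
Byte 4: 0x88 = 10001000 (10xxxxxx ✓), payload 001000.
Concatenate: 001111111101100001000 = 0x7FB08 (21 bits → U+7FB08).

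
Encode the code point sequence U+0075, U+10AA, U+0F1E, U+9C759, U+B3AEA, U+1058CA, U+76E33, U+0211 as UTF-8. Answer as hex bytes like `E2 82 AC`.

U+0075: 1-byte form → 75.
U+10AA: 3-byte form → E1 82 AA.
U+0F1E: 3-byte form → E0 BC 9E.
U+9C759: 4-byte form → F2 9C 9D 99.
U+B3AEA: 4-byte form → F2 B3 AB AA.
U+1058CA: 4-byte form → F4 85 A3 8A.
U+76E33: 4-byte form → F1 B6 B8 B3.
U+0211: 2-byte form → C8 91.
Concatenated (25 bytes): 75 E1 82 AA E0 BC 9E F2 9C 9D 99 F2 B3 AB AA F4 85 A3 8A F1 B6 B8 B3 C8 91.

75 E1 82 AA E0 BC 9E F2 9C 9D 99 F2 B3 AB AA F4 85 A3 8A F1 B6 B8 B3 C8 91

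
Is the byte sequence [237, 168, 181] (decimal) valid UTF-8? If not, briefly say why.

Structurally a 3-byte sequence; payload = 0xDA35.
But 0xDA35 is in U+D800–U+DFFF, the surrogate range. Surrogates are not Unicode scalar values and are forbidden in UTF-8.

invalid (encodes a surrogate (U+D800–U+DFFF))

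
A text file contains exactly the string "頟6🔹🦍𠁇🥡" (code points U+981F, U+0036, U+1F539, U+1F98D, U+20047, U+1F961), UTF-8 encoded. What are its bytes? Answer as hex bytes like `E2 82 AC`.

U+981F: 3-byte form → E9 A0 9F.
U+0036: 1-byte form → 36.
U+1F539: 4-byte form → F0 9F 94 B9.
U+1F98D: 4-byte form → F0 9F A6 8D.
U+20047: 4-byte form → F0 A0 81 87.
U+1F961: 4-byte form → F0 9F A5 A1.
Concatenated (20 bytes): E9 A0 9F 36 F0 9F 94 B9 F0 9F A6 8D F0 A0 81 87 F0 9F A5 A1.

E9 A0 9F 36 F0 9F 94 B9 F0 9F A6 8D F0 A0 81 87 F0 9F A5 A1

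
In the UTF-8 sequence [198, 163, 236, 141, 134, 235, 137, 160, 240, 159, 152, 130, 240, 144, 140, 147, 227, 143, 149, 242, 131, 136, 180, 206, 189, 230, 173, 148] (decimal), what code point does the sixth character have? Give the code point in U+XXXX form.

U+33D5

Offset 0: leading byte 0xC6 = 11000110 → 2-byte char #1 = C6 A3.
Offset 2: leading byte 0xEC = 11101100 → 3-byte char #2 = EC 8D 86.
Offset 5: leading byte 0xEB = 11101011 → 3-byte char #3 = EB 89 A0.
Offset 8: leading byte 0xF0 = 11110000 → 4-byte char #4 = F0 9F 98 82.
Offset 12: leading byte 0xF0 = 11110000 → 4-byte char #5 = F0 90 8C 93.
Offset 16: leading byte 0xE3 = 11100011 → 3-byte char #6 = E3 8F 95.
Leading byte 0xE3 = 11100011 matches 1110xxxx → 3-byte sequence.
Byte 1: 0xE3 = 11100011, payload 0011 (4 bits).
Byte 2: 0x8F = 10001111 (10xxxxxx ✓), payload 001111.
Byte 3: 0x95 = 10010101 (10xxxxxx ✓), payload 010101.
Concatenate: 0011001111010101 = 0x33D5 (16 bits → U+33D5).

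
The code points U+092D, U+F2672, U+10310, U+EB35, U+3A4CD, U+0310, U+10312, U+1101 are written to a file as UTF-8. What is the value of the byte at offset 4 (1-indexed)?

0xF3

1-indexed offset 4 is 0-indexed offset 3.
U+092D → 3-byte form E0 A4 AD at offsets 0–2.
U+F2672 → 4-byte form F3 B2 99 B2 at offsets 3–6.
Offset 3 falls in char 2's range; it's byte 1 of F3 B2 99 B2 = 0xF3.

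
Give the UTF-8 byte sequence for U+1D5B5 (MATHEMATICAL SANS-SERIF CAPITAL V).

U+1D5B5 = 0x1D5B5 = 120245 decimal. In range U+10000–U+10FFFF → 4-byte form: 11110xxx 10xxxxxx 10xxxxxx 10xxxxxx.
Binary (21 bits): 000011101010110110101.
Split 3+6+6+6: 000 | 011101 | 010110 | 110101.
Byte 1: 11110000 = 0xF0.
Byte 2: 10011101 = 0x9D.
Byte 3: 10010110 = 0x96.
Byte 4: 10110101 = 0xB5.

F0 9D 96 B5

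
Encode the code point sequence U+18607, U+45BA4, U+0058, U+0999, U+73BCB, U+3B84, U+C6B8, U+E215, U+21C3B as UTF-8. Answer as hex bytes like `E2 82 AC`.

F0 98 98 87 F1 85 AE A4 58 E0 A6 99 F1 B3 AF 8B E3 AE 84 EC 9A B8 EE 88 95 F0 A1 B0 BB

U+18607: 4-byte form → F0 98 98 87.
U+45BA4: 4-byte form → F1 85 AE A4.
U+0058: 1-byte form → 58.
U+0999: 3-byte form → E0 A6 99.
U+73BCB: 4-byte form → F1 B3 AF 8B.
U+3B84: 3-byte form → E3 AE 84.
U+C6B8: 3-byte form → EC 9A B8.
U+E215: 3-byte form → EE 88 95.
U+21C3B: 4-byte form → F0 A1 B0 BB.
Concatenated (29 bytes): F0 98 98 87 F1 85 AE A4 58 E0 A6 99 F1 B3 AF 8B E3 AE 84 EC 9A B8 EE 88 95 F0 A1 B0 BB.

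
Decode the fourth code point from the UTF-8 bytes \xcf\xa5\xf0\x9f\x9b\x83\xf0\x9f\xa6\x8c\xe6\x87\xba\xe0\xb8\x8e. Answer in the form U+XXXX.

Offset 0: leading byte 0xCF = 11001111 → 2-byte char #1 = CF A5.
Offset 2: leading byte 0xF0 = 11110000 → 4-byte char #2 = F0 9F 9B 83.
Offset 6: leading byte 0xF0 = 11110000 → 4-byte char #3 = F0 9F A6 8C.
Offset 10: leading byte 0xE6 = 11100110 → 3-byte char #4 = E6 87 BA.
Leading byte 0xE6 = 11100110 matches 1110xxxx → 3-byte sequence.
Byte 1: 0xE6 = 11100110, payload 0110 (4 bits).
Byte 2: 0x87 = 10000111 (10xxxxxx ✓), payload 000111.
Byte 3: 0xBA = 10111010 (10xxxxxx ✓), payload 111010.
Concatenate: 0110000111111010 = 0x61FA (16 bits → U+61FA).

U+61FA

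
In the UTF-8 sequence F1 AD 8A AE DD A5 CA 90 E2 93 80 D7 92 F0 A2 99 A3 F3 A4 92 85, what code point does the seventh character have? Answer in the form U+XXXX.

U+E4485

Offset 0: leading byte 0xF1 = 11110001 → 4-byte char #1 = F1 AD 8A AE.
Offset 4: leading byte 0xDD = 11011101 → 2-byte char #2 = DD A5.
Offset 6: leading byte 0xCA = 11001010 → 2-byte char #3 = CA 90.
Offset 8: leading byte 0xE2 = 11100010 → 3-byte char #4 = E2 93 80.
Offset 11: leading byte 0xD7 = 11010111 → 2-byte char #5 = D7 92.
Offset 13: leading byte 0xF0 = 11110000 → 4-byte char #6 = F0 A2 99 A3.
Offset 17: leading byte 0xF3 = 11110011 → 4-byte char #7 = F3 A4 92 85.
Leading byte 0xF3 = 11110011 matches 11110xxx → 4-byte sequence.
Byte 1: 0xF3 = 11110011, payload 011 (3 bits).
Byte 2: 0xA4 = 10100100 (10xxxxxx ✓), payload 100100.
Byte 3: 0x92 = 10010010 (10xxxxxx ✓), payload 010010.
Byte 4: 0x85 = 10000101 (10xxxxxx ✓), payload 000101.
Concatenate: 011100100010010000101 = 0xE4485 (21 bits → U+E4485).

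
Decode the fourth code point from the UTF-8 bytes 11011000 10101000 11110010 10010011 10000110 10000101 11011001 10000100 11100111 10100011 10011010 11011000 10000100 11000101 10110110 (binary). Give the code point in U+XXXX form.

Offset 0: leading byte 0xD8 = 11011000 → 2-byte char #1 = D8 A8.
Offset 2: leading byte 0xF2 = 11110010 → 4-byte char #2 = F2 93 86 85.
Offset 6: leading byte 0xD9 = 11011001 → 2-byte char #3 = D9 84.
Offset 8: leading byte 0xE7 = 11100111 → 3-byte char #4 = E7 A3 9A.
Leading byte 0xE7 = 11100111 matches 1110xxxx → 3-byte sequence.
Byte 1: 0xE7 = 11100111, payload 0111 (4 bits).
Byte 2: 0xA3 = 10100011 (10xxxxxx ✓), payload 100011.
Byte 3: 0x9A = 10011010 (10xxxxxx ✓), payload 011010.
Concatenate: 0111100011011010 = 0x78DA (16 bits → U+78DA).

U+78DA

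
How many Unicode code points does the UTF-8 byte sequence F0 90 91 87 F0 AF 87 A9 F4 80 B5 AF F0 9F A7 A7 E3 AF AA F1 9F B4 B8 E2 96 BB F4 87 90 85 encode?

Byte at offset 0: 0xF0 = 11110000 → 4-byte char (#1). Advance 4.
Byte at offset 4: 0xF0 = 11110000 → 4-byte char (#2). Advance 4.
Byte at offset 8: 0xF4 = 11110100 → 4-byte char (#3). Advance 4.
Byte at offset 12: 0xF0 = 11110000 → 4-byte char (#4). Advance 4.
Byte at offset 16: 0xE3 = 11100011 → 3-byte char (#5). Advance 3.
Byte at offset 19: 0xF1 = 11110001 → 4-byte char (#6). Advance 4.
Byte at offset 23: 0xE2 = 11100010 → 3-byte char (#7). Advance 3.
Byte at offset 26: 0xF4 = 11110100 → 4-byte char (#8). Advance 4.
Reached end at offset 30 after 8 code points.

8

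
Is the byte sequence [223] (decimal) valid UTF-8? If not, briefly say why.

Leading byte 0xDF = 11011111 → 2-byte form, but only 1 byte is present.

invalid (sequence truncated)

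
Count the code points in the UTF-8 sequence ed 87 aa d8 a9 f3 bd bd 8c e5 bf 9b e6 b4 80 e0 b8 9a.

Byte at offset 0: 0xED = 11101101 → 3-byte char (#1). Advance 3.
Byte at offset 3: 0xD8 = 11011000 → 2-byte char (#2). Advance 2.
Byte at offset 5: 0xF3 = 11110011 → 4-byte char (#3). Advance 4.
Byte at offset 9: 0xE5 = 11100101 → 3-byte char (#4). Advance 3.
Byte at offset 12: 0xE6 = 11100110 → 3-byte char (#5). Advance 3.
Byte at offset 15: 0xE0 = 11100000 → 3-byte char (#6). Advance 3.
Reached end at offset 18 after 6 code points.

6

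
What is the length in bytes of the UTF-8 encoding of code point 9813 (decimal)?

U+2655 = 0x2655. UTF-8 uses 1 byte below 0x80, 2 below 0x800, 3 below 0x10000, 4 up to 0x10FFFF. 0x2655 is in U+0800–U+FFFF → 3 bytes.

3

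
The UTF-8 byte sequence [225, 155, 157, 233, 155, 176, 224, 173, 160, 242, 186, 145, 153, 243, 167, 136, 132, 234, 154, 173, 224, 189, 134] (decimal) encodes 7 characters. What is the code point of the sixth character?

Offset 0: leading byte 0xE1 = 11100001 → 3-byte char #1 = E1 9B 9D.
Offset 3: leading byte 0xE9 = 11101001 → 3-byte char #2 = E9 9B B0.
Offset 6: leading byte 0xE0 = 11100000 → 3-byte char #3 = E0 AD A0.
Offset 9: leading byte 0xF2 = 11110010 → 4-byte char #4 = F2 BA 91 99.
Offset 13: leading byte 0xF3 = 11110011 → 4-byte char #5 = F3 A7 88 84.
Offset 17: leading byte 0xEA = 11101010 → 3-byte char #6 = EA 9A AD.
Leading byte 0xEA = 11101010 matches 1110xxxx → 3-byte sequence.
Byte 1: 0xEA = 11101010, payload 1010 (4 bits).
Byte 2: 0x9A = 10011010 (10xxxxxx ✓), payload 011010.
Byte 3: 0xAD = 10101101 (10xxxxxx ✓), payload 101101.
Concatenate: 1010011010101101 = 0xA6AD (16 bits → U+A6AD).

U+A6AD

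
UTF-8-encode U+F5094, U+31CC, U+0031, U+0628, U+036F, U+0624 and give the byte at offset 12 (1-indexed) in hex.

0xAF

1-indexed offset 12 is 0-indexed offset 11.
U+F5094 → 4-byte form F3 B5 82 94 at offsets 0–3.
U+31CC → 3-byte form E3 87 8C at offsets 4–6.
U+0031 → 1-byte form 31 at offsets 7–7.
U+0628 → 2-byte form D8 A8 at offsets 8–9.
U+036F → 2-byte form CD AF at offsets 10–11.
Offset 11 falls in char 5's range; it's byte 2 of CD AF = 0xAF.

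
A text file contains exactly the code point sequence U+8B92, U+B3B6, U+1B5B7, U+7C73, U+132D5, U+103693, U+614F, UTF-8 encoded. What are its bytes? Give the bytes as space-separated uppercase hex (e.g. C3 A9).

U+8B92: 3-byte form → E8 AE 92.
U+B3B6: 3-byte form → EB 8E B6.
U+1B5B7: 4-byte form → F0 9B 96 B7.
U+7C73: 3-byte form → E7 B1 B3.
U+132D5: 4-byte form → F0 93 8B 95.
U+103693: 4-byte form → F4 83 9A 93.
U+614F: 3-byte form → E6 85 8F.
Concatenated (24 bytes): E8 AE 92 EB 8E B6 F0 9B 96 B7 E7 B1 B3 F0 93 8B 95 F4 83 9A 93 E6 85 8F.

E8 AE 92 EB 8E B6 F0 9B 96 B7 E7 B1 B3 F0 93 8B 95 F4 83 9A 93 E6 85 8F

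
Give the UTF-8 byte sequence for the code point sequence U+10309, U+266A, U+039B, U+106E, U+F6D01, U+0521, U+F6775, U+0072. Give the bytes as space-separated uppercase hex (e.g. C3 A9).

U+10309: 4-byte form → F0 90 8C 89.
U+266A: 3-byte form → E2 99 AA.
U+039B: 2-byte form → CE 9B.
U+106E: 3-byte form → E1 81 AE.
U+F6D01: 4-byte form → F3 B6 B4 81.
U+0521: 2-byte form → D4 A1.
U+F6775: 4-byte form → F3 B6 9D B5.
U+0072: 1-byte form → 72.
Concatenated (23 bytes): F0 90 8C 89 E2 99 AA CE 9B E1 81 AE F3 B6 B4 81 D4 A1 F3 B6 9D B5 72.

F0 90 8C 89 E2 99 AA CE 9B E1 81 AE F3 B6 B4 81 D4 A1 F3 B6 9D B5 72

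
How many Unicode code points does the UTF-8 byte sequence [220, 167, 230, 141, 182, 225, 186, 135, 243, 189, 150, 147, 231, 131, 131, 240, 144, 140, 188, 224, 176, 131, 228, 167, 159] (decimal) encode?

Byte at offset 0: 0xDC = 11011100 → 2-byte char (#1). Advance 2.
Byte at offset 2: 0xE6 = 11100110 → 3-byte char (#2). Advance 3.
Byte at offset 5: 0xE1 = 11100001 → 3-byte char (#3). Advance 3.
Byte at offset 8: 0xF3 = 11110011 → 4-byte char (#4). Advance 4.
Byte at offset 12: 0xE7 = 11100111 → 3-byte char (#5). Advance 3.
Byte at offset 15: 0xF0 = 11110000 → 4-byte char (#6). Advance 4.
Byte at offset 19: 0xE0 = 11100000 → 3-byte char (#7). Advance 3.
Byte at offset 22: 0xE4 = 11100100 → 3-byte char (#8). Advance 3.
Reached end at offset 25 after 8 code points.

8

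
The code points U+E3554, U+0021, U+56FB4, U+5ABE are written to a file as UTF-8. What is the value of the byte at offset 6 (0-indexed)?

U+E3554 → 4-byte form F3 A3 95 94 at offsets 0–3.
U+0021 → 1-byte form 21 at offsets 4–4.
U+56FB4 → 4-byte form F1 96 BE B4 at offsets 5–8.
Offset 6 falls in char 3's range; it's byte 2 of F1 96 BE B4 = 0x96.

0x96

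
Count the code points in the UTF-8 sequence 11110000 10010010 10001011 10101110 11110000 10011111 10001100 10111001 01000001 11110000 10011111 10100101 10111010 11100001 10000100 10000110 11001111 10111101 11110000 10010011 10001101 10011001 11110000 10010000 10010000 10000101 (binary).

Byte at offset 0: 0xF0 = 11110000 → 4-byte char (#1). Advance 4.
Byte at offset 4: 0xF0 = 11110000 → 4-byte char (#2). Advance 4.
Byte at offset 8: 0x41 = 01000001 → 1-byte char (#3). Advance 1.
Byte at offset 9: 0xF0 = 11110000 → 4-byte char (#4). Advance 4.
Byte at offset 13: 0xE1 = 11100001 → 3-byte char (#5). Advance 3.
Byte at offset 16: 0xCF = 11001111 → 2-byte char (#6). Advance 2.
Byte at offset 18: 0xF0 = 11110000 → 4-byte char (#7). Advance 4.
Byte at offset 22: 0xF0 = 11110000 → 4-byte char (#8). Advance 4.
Reached end at offset 26 after 8 code points.

8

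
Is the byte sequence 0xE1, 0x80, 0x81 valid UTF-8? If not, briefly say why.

Leading byte 0xE1 = 11100001 → 3-byte form.
Continuation bytes 0x80=10000000, 0x81=10000001 all match 10xxxxxx.
Decoded value 0x1001 is ≥ 0x800 (shortest form) and not a surrogate.

valid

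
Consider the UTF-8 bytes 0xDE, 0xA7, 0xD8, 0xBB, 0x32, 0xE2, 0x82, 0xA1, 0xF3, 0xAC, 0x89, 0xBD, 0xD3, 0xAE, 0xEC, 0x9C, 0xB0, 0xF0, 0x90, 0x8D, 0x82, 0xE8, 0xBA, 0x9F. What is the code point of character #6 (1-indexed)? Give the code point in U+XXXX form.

Offset 0: leading byte 0xDE = 11011110 → 2-byte char #1 = DE A7.
Offset 2: leading byte 0xD8 = 11011000 → 2-byte char #2 = D8 BB.
Offset 4: leading byte 0x32 = 00110010 → 1-byte char #3 = 32.
Offset 5: leading byte 0xE2 = 11100010 → 3-byte char #4 = E2 82 A1.
Offset 8: leading byte 0xF3 = 11110011 → 4-byte char #5 = F3 AC 89 BD.
Offset 12: leading byte 0xD3 = 11010011 → 2-byte char #6 = D3 AE.
Leading byte 0xD3 = 11010011 matches 110xxxxx → 2-byte sequence.
Byte 1: 0xD3 = 11010011, payload 10011 (5 bits).
Byte 2: 0xAE = 10101110 (10xxxxxx ✓), payload 101110.
Concatenate: 10011101110 = 0x4EE (11 bits → U+04EE).

U+04EE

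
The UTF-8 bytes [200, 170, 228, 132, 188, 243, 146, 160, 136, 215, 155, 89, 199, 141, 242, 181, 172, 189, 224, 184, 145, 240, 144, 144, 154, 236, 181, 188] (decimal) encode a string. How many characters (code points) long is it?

Byte at offset 0: 0xC8 = 11001000 → 2-byte char (#1). Advance 2.
Byte at offset 2: 0xE4 = 11100100 → 3-byte char (#2). Advance 3.
Byte at offset 5: 0xF3 = 11110011 → 4-byte char (#3). Advance 4.
Byte at offset 9: 0xD7 = 11010111 → 2-byte char (#4). Advance 2.
Byte at offset 11: 0x59 = 01011001 → 1-byte char (#5). Advance 1.
Byte at offset 12: 0xC7 = 11000111 → 2-byte char (#6). Advance 2.
Byte at offset 14: 0xF2 = 11110010 → 4-byte char (#7). Advance 4.
Byte at offset 18: 0xE0 = 11100000 → 3-byte char (#8). Advance 3.
Byte at offset 21: 0xF0 = 11110000 → 4-byte char (#9). Advance 4.
Byte at offset 25: 0xEC = 11101100 → 3-byte char (#10). Advance 3.
Reached end at offset 28 after 10 code points.

10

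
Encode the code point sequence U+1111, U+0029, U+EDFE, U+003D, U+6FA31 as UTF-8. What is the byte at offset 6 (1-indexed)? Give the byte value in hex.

0xB7

1-indexed offset 6 is 0-indexed offset 5.
U+1111 → 3-byte form E1 84 91 at offsets 0–2.
U+0029 → 1-byte form 29 at offsets 3–3.
U+EDFE → 3-byte form EE B7 BE at offsets 4–6.
Offset 5 falls in char 3's range; it's byte 2 of EE B7 BE = 0xB7.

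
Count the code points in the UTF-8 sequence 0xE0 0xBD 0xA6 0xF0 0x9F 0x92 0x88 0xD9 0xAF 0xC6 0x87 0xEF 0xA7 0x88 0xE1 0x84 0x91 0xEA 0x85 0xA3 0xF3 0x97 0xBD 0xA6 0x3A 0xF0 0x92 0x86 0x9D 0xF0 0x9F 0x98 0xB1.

11

Byte at offset 0: 0xE0 = 11100000 → 3-byte char (#1). Advance 3.
Byte at offset 3: 0xF0 = 11110000 → 4-byte char (#2). Advance 4.
Byte at offset 7: 0xD9 = 11011001 → 2-byte char (#3). Advance 2.
Byte at offset 9: 0xC6 = 11000110 → 2-byte char (#4). Advance 2.
Byte at offset 11: 0xEF = 11101111 → 3-byte char (#5). Advance 3.
Byte at offset 14: 0xE1 = 11100001 → 3-byte char (#6). Advance 3.
Byte at offset 17: 0xEA = 11101010 → 3-byte char (#7). Advance 3.
Byte at offset 20: 0xF3 = 11110011 → 4-byte char (#8). Advance 4.
Byte at offset 24: 0x3A = 00111010 → 1-byte char (#9). Advance 1.
Byte at offset 25: 0xF0 = 11110000 → 4-byte char (#10). Advance 4.
Byte at offset 29: 0xF0 = 11110000 → 4-byte char (#11). Advance 4.
Reached end at offset 33 after 11 code points.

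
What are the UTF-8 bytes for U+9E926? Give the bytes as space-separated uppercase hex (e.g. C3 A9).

F2 9E A4 A6

U+9E926 = 0x9E926 = 649510 decimal. In range U+10000–U+10FFFF → 4-byte form: 11110xxx 10xxxxxx 10xxxxxx 10xxxxxx.
Binary (21 bits): 010011110100100100110.
Split 3+6+6+6: 010 | 011110 | 100100 | 100110.
Byte 1: 11110010 = 0xF2.
Byte 2: 10011110 = 0x9E.
Byte 3: 10100100 = 0xA4.
Byte 4: 10100110 = 0xA6.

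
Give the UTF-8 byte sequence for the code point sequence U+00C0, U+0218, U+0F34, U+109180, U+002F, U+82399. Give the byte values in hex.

C3 80 C8 98 E0 BC B4 F4 89 86 80 2F F2 82 8E 99

U+00C0: 2-byte form → C3 80.
U+0218: 2-byte form → C8 98.
U+0F34: 3-byte form → E0 BC B4.
U+109180: 4-byte form → F4 89 86 80.
U+002F: 1-byte form → 2F.
U+82399: 4-byte form → F2 82 8E 99.
Concatenated (16 bytes): C3 80 C8 98 E0 BC B4 F4 89 86 80 2F F2 82 8E 99.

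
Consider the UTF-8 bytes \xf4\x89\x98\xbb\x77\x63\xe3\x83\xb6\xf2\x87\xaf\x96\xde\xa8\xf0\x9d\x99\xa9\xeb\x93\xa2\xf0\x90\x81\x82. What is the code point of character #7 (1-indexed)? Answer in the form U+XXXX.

Offset 0: leading byte 0xF4 = 11110100 → 4-byte char #1 = F4 89 98 BB.
Offset 4: leading byte 0x77 = 01110111 → 1-byte char #2 = 77.
Offset 5: leading byte 0x63 = 01100011 → 1-byte char #3 = 63.
Offset 6: leading byte 0xE3 = 11100011 → 3-byte char #4 = E3 83 B6.
Offset 9: leading byte 0xF2 = 11110010 → 4-byte char #5 = F2 87 AF 96.
Offset 13: leading byte 0xDE = 11011110 → 2-byte char #6 = DE A8.
Offset 15: leading byte 0xF0 = 11110000 → 4-byte char #7 = F0 9D 99 A9.
Leading byte 0xF0 = 11110000 matches 11110xxx → 4-byte sequence.
Byte 1: 0xF0 = 11110000, payload 000 (3 bits).
Byte 2: 0x9D = 10011101 (10xxxxxx ✓), payload 011101.
Byte 3: 0x99 = 10011001 (10xxxxxx ✓), payload 011001.
Byte 4: 0xA9 = 10101001 (10xxxxxx ✓), payload 101001.
Concatenate: 000011101011001101001 = 0x1D669 (21 bits → U+1D669).

U+1D669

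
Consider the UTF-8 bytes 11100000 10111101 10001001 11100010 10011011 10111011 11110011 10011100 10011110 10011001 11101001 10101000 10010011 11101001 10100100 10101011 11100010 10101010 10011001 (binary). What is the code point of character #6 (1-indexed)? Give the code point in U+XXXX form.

Offset 0: leading byte 0xE0 = 11100000 → 3-byte char #1 = E0 BD 89.
Offset 3: leading byte 0xE2 = 11100010 → 3-byte char #2 = E2 9B BB.
Offset 6: leading byte 0xF3 = 11110011 → 4-byte char #3 = F3 9C 9E 99.
Offset 10: leading byte 0xE9 = 11101001 → 3-byte char #4 = E9 A8 93.
Offset 13: leading byte 0xE9 = 11101001 → 3-byte char #5 = E9 A4 AB.
Offset 16: leading byte 0xE2 = 11100010 → 3-byte char #6 = E2 AA 99.
Leading byte 0xE2 = 11100010 matches 1110xxxx → 3-byte sequence.
Byte 1: 0xE2 = 11100010, payload 0010 (4 bits).
Byte 2: 0xAA = 10101010 (10xxxxxx ✓), payload 101010.
Byte 3: 0x99 = 10011001 (10xxxxxx ✓), payload 011001.
Concatenate: 0010101010011001 = 0x2A99 (16 bits → U+2A99).

U+2A99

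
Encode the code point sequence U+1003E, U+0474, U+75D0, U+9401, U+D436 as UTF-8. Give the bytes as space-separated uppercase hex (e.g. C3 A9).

U+1003E: 4-byte form → F0 90 80 BE.
U+0474: 2-byte form → D1 B4.
U+75D0: 3-byte form → E7 97 90.
U+9401: 3-byte form → E9 90 81.
U+D436: 3-byte form → ED 90 B6.
Concatenated (15 bytes): F0 90 80 BE D1 B4 E7 97 90 E9 90 81 ED 90 B6.

F0 90 80 BE D1 B4 E7 97 90 E9 90 81 ED 90 B6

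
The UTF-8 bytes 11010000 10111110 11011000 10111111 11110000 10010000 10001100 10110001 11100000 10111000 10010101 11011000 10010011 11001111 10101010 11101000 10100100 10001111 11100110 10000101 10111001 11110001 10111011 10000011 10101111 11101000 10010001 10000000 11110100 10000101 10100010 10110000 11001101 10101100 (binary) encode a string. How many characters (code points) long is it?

12

Byte at offset 0: 0xD0 = 11010000 → 2-byte char (#1). Advance 2.
Byte at offset 2: 0xD8 = 11011000 → 2-byte char (#2). Advance 2.
Byte at offset 4: 0xF0 = 11110000 → 4-byte char (#3). Advance 4.
Byte at offset 8: 0xE0 = 11100000 → 3-byte char (#4). Advance 3.
Byte at offset 11: 0xD8 = 11011000 → 2-byte char (#5). Advance 2.
Byte at offset 13: 0xCF = 11001111 → 2-byte char (#6). Advance 2.
Byte at offset 15: 0xE8 = 11101000 → 3-byte char (#7). Advance 3.
Byte at offset 18: 0xE6 = 11100110 → 3-byte char (#8). Advance 3.
Byte at offset 21: 0xF1 = 11110001 → 4-byte char (#9). Advance 4.
Byte at offset 25: 0xE8 = 11101000 → 3-byte char (#10). Advance 3.
Byte at offset 28: 0xF4 = 11110100 → 4-byte char (#11). Advance 4.
Byte at offset 32: 0xCD = 11001101 → 2-byte char (#12). Advance 2.
Reached end at offset 34 after 12 code points.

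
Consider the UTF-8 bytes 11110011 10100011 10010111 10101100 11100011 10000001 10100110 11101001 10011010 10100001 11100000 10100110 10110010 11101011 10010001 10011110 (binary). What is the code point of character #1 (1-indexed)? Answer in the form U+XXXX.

U+E35EC

Offset 0: leading byte 0xF3 = 11110011 → 4-byte char #1 = F3 A3 97 AC.
Leading byte 0xF3 = 11110011 matches 11110xxx → 4-byte sequence.
Byte 1: 0xF3 = 11110011, payload 011 (3 bits).
Byte 2: 0xA3 = 10100011 (10xxxxxx ✓), payload 100011.
Byte 3: 0x97 = 10010111 (10xxxxxx ✓), payload 010111.
Byte 4: 0xAC = 10101100 (10xxxxxx ✓), payload 101100.
Concatenate: 011100011010111101100 = 0xE35EC (21 bits → U+E35EC).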